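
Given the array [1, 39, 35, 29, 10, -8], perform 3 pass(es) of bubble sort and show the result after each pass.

After pass 1: [1, 35, 29, 10, -8, 39] (4 swaps)
After pass 2: [1, 29, 10, -8, 35, 39] (3 swaps)
After pass 3: [1, 10, -8, 29, 35, 39] (2 swaps)
Total swaps: 9


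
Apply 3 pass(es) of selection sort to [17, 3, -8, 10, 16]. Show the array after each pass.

Pass 1: Select minimum -8 at index 2, swap -> [-8, 3, 17, 10, 16]
Pass 2: Select minimum 3 at index 1, swap -> [-8, 3, 17, 10, 16]
Pass 3: Select minimum 10 at index 3, swap -> [-8, 3, 10, 17, 16]


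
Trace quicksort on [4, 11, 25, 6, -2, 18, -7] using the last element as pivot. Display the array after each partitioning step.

Partition 1: pivot=-7 at index 0 -> [-7, 11, 25, 6, -2, 18, 4]
Partition 2: pivot=4 at index 2 -> [-7, -2, 4, 6, 11, 18, 25]
Partition 3: pivot=25 at index 6 -> [-7, -2, 4, 6, 11, 18, 25]
Partition 4: pivot=18 at index 5 -> [-7, -2, 4, 6, 11, 18, 25]
Partition 5: pivot=11 at index 4 -> [-7, -2, 4, 6, 11, 18, 25]


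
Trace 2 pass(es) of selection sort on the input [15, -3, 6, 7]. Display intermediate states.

Pass 1: Select minimum -3 at index 1, swap -> [-3, 15, 6, 7]
Pass 2: Select minimum 6 at index 2, swap -> [-3, 6, 15, 7]


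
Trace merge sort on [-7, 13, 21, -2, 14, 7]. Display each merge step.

Divide and conquer:
  Merge [13] + [21] -> [13, 21]
  Merge [-7] + [13, 21] -> [-7, 13, 21]
  Merge [14] + [7] -> [7, 14]
  Merge [-2] + [7, 14] -> [-2, 7, 14]
  Merge [-7, 13, 21] + [-2, 7, 14] -> [-7, -2, 7, 13, 14, 21]


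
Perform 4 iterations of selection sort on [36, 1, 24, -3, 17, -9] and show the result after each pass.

Pass 1: Select minimum -9 at index 5, swap -> [-9, 1, 24, -3, 17, 36]
Pass 2: Select minimum -3 at index 3, swap -> [-9, -3, 24, 1, 17, 36]
Pass 3: Select minimum 1 at index 3, swap -> [-9, -3, 1, 24, 17, 36]
Pass 4: Select minimum 17 at index 4, swap -> [-9, -3, 1, 17, 24, 36]


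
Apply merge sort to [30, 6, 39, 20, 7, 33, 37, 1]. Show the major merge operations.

Divide and conquer:
  Merge [30] + [6] -> [6, 30]
  Merge [39] + [20] -> [20, 39]
  Merge [6, 30] + [20, 39] -> [6, 20, 30, 39]
  Merge [7] + [33] -> [7, 33]
  Merge [37] + [1] -> [1, 37]
  Merge [7, 33] + [1, 37] -> [1, 7, 33, 37]
  Merge [6, 20, 30, 39] + [1, 7, 33, 37] -> [1, 6, 7, 20, 30, 33, 37, 39]


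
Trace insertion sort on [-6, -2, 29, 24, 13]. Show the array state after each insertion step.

First element -6 is already 'sorted'
Insert -2: shifted 0 elements -> [-6, -2, 29, 24, 13]
Insert 29: shifted 0 elements -> [-6, -2, 29, 24, 13]
Insert 24: shifted 1 elements -> [-6, -2, 24, 29, 13]
Insert 13: shifted 2 elements -> [-6, -2, 13, 24, 29]


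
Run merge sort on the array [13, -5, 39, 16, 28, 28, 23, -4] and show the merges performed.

Divide and conquer:
  Merge [13] + [-5] -> [-5, 13]
  Merge [39] + [16] -> [16, 39]
  Merge [-5, 13] + [16, 39] -> [-5, 13, 16, 39]
  Merge [28] + [28] -> [28, 28]
  Merge [23] + [-4] -> [-4, 23]
  Merge [28, 28] + [-4, 23] -> [-4, 23, 28, 28]
  Merge [-5, 13, 16, 39] + [-4, 23, 28, 28] -> [-5, -4, 13, 16, 23, 28, 28, 39]


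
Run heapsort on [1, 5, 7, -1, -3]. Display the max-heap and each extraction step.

Build heap: [7, 5, 1, -1, -3]
Extract 7: [5, -1, 1, -3, 7]
Extract 5: [1, -1, -3, 5, 7]
Extract 1: [-1, -3, 1, 5, 7]
Extract -1: [-3, -1, 1, 5, 7]


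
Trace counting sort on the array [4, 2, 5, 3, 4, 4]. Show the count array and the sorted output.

Count array: [0, 0, 1, 1, 3, 1]
(count[i] = number of elements equal to i)
Cumulative count: [0, 0, 1, 2, 5, 6]
Sorted: [2, 3, 4, 4, 4, 5]


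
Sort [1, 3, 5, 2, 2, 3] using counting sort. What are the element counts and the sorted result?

Count array: [0, 1, 2, 2, 0, 1]
(count[i] = number of elements equal to i)
Cumulative count: [0, 1, 3, 5, 5, 6]
Sorted: [1, 2, 2, 3, 3, 5]


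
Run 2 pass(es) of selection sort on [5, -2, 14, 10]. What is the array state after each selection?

Pass 1: Select minimum -2 at index 1, swap -> [-2, 5, 14, 10]
Pass 2: Select minimum 5 at index 1, swap -> [-2, 5, 14, 10]


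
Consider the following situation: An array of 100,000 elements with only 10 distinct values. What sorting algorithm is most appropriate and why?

Best choice: 3-way quicksort or Counting sort
Reason: 3-way (Dutch national flag) partitioning groups every copy of the pivot together, so with only d=10 distinct keys quicksort finishes in O(n log d) expected time, which is effectively linear; counting sort runs in O(n + k) where k is the size of the key range (not the number of distinct values), so it is linear when the 10 values are integers drawn from a small known range


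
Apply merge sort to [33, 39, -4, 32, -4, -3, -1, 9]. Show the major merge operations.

Divide and conquer:
  Merge [33] + [39] -> [33, 39]
  Merge [-4] + [32] -> [-4, 32]
  Merge [33, 39] + [-4, 32] -> [-4, 32, 33, 39]
  Merge [-4] + [-3] -> [-4, -3]
  Merge [-1] + [9] -> [-1, 9]
  Merge [-4, -3] + [-1, 9] -> [-4, -3, -1, 9]
  Merge [-4, 32, 33, 39] + [-4, -3, -1, 9] -> [-4, -4, -3, -1, 9, 32, 33, 39]


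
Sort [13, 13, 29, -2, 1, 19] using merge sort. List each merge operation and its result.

Divide and conquer:
  Merge [13] + [29] -> [13, 29]
  Merge [13] + [13, 29] -> [13, 13, 29]
  Merge [1] + [19] -> [1, 19]
  Merge [-2] + [1, 19] -> [-2, 1, 19]
  Merge [13, 13, 29] + [-2, 1, 19] -> [-2, 1, 13, 13, 19, 29]


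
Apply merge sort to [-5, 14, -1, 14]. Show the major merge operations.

Divide and conquer:
  Merge [-5] + [14] -> [-5, 14]
  Merge [-1] + [14] -> [-1, 14]
  Merge [-5, 14] + [-1, 14] -> [-5, -1, 14, 14]


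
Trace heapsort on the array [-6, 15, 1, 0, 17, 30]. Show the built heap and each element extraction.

Build heap: [30, 17, 1, 0, 15, -6]
Extract 30: [17, 15, 1, 0, -6, 30]
Extract 17: [15, 0, 1, -6, 17, 30]
Extract 15: [1, 0, -6, 15, 17, 30]
Extract 1: [0, -6, 1, 15, 17, 30]
Extract 0: [-6, 0, 1, 15, 17, 30]


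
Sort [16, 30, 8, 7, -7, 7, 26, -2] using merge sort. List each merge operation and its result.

Divide and conquer:
  Merge [16] + [30] -> [16, 30]
  Merge [8] + [7] -> [7, 8]
  Merge [16, 30] + [7, 8] -> [7, 8, 16, 30]
  Merge [-7] + [7] -> [-7, 7]
  Merge [26] + [-2] -> [-2, 26]
  Merge [-7, 7] + [-2, 26] -> [-7, -2, 7, 26]
  Merge [7, 8, 16, 30] + [-7, -2, 7, 26] -> [-7, -2, 7, 7, 8, 16, 26, 30]


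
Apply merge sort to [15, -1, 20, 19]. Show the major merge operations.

Divide and conquer:
  Merge [15] + [-1] -> [-1, 15]
  Merge [20] + [19] -> [19, 20]
  Merge [-1, 15] + [19, 20] -> [-1, 15, 19, 20]


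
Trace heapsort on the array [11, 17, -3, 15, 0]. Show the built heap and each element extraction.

Build heap: [17, 15, -3, 11, 0]
Extract 17: [15, 11, -3, 0, 17]
Extract 15: [11, 0, -3, 15, 17]
Extract 11: [0, -3, 11, 15, 17]
Extract 0: [-3, 0, 11, 15, 17]


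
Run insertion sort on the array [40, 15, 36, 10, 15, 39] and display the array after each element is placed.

First element 40 is already 'sorted'
Insert 15: shifted 1 elements -> [15, 40, 36, 10, 15, 39]
Insert 36: shifted 1 elements -> [15, 36, 40, 10, 15, 39]
Insert 10: shifted 3 elements -> [10, 15, 36, 40, 15, 39]
Insert 15: shifted 2 elements -> [10, 15, 15, 36, 40, 39]
Insert 39: shifted 1 elements -> [10, 15, 15, 36, 39, 40]


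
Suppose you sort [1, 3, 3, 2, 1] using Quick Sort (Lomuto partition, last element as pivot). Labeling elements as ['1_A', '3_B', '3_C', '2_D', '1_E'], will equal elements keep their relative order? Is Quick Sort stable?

Trace Quick Sort on the labeled array (the key is the number; the letter only tracks identity):
  Partition indices 0..4 around pivot 1_E -> [1_A, 1_E, 3_C, 2_D, 3_B]
  Partition indices 2..4 around pivot 3_B -> [1_A, 1_E, 3_C, 2_D, 3_B]
  Partition indices 2..3 around pivot 2_D -> [1_A, 1_E, 2_D, 3_C, 3_B]
Final order: [1_A, 1_E, 2_D, 3_C, 3_B]
Equal keys:
  value 1: originally 1_A, 1_E; after sorting 1_A, 1_E -> order preserved
  value 3: originally 3_B, 3_C; after sorting 3_C, 3_B -> order changed
Equal keys were reordered, so Quick Sort is not stable: partition swaps elements across long distances and can reorder equal keys. (One such input is enough; an unstable sort may happen to preserve order on other inputs, but it gives no guarantee.)
Answer: Not stable


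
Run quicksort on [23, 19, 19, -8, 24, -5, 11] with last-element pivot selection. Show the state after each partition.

Partition 1: pivot=11 at index 2 -> [-8, -5, 11, 23, 24, 19, 19]
Partition 2: pivot=-5 at index 1 -> [-8, -5, 11, 23, 24, 19, 19]
Partition 3: pivot=19 at index 4 -> [-8, -5, 11, 19, 19, 23, 24]
Partition 4: pivot=24 at index 6 -> [-8, -5, 11, 19, 19, 23, 24]


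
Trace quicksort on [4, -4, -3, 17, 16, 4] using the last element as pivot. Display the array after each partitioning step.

Partition 1: pivot=4 at index 3 -> [4, -4, -3, 4, 16, 17]
Partition 2: pivot=-3 at index 1 -> [-4, -3, 4, 4, 16, 17]
Partition 3: pivot=17 at index 5 -> [-4, -3, 4, 4, 16, 17]


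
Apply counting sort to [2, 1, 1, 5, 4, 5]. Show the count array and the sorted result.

Count array: [0, 2, 1, 0, 1, 2]
(count[i] = number of elements equal to i)
Cumulative count: [0, 2, 3, 3, 4, 6]
Sorted: [1, 1, 2, 4, 5, 5]


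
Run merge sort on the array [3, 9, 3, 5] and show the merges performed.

Divide and conquer:
  Merge [3] + [9] -> [3, 9]
  Merge [3] + [5] -> [3, 5]
  Merge [3, 9] + [3, 5] -> [3, 3, 5, 9]


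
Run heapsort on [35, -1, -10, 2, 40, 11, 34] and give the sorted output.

Build heap: [40, 35, 34, 2, -1, 11, -10]
Extract 40: [35, 2, 34, -10, -1, 11, 40]
Extract 35: [34, 2, 11, -10, -1, 35, 40]
Extract 34: [11, 2, -1, -10, 34, 35, 40]
Extract 11: [2, -10, -1, 11, 34, 35, 40]
Extract 2: [-1, -10, 2, 11, 34, 35, 40]
Extract -1: [-10, -1, 2, 11, 34, 35, 40]


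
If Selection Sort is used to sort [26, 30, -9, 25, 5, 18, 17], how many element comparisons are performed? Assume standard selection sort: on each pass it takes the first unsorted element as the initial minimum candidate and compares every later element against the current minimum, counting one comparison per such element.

Pass 1: scan indices 1..6 for the minimum = 6 comparison(s); min is -9, place at index 0 -> [-9, 30, 26, 25, 5, 18, 17]
Pass 2: scan indices 2..6 for the minimum = 5 comparison(s); min is 5, place at index 1 -> [-9, 5, 26, 25, 30, 18, 17]
Pass 3: scan indices 3..6 for the minimum = 4 comparison(s); min is 17, place at index 2 -> [-9, 5, 17, 25, 30, 18, 26]
Pass 4: scan indices 4..6 for the minimum = 3 comparison(s); min is 18, place at index 3 -> [-9, 5, 17, 18, 30, 25, 26]
Pass 5: scan indices 5..6 for the minimum = 2 comparison(s); min is 25, place at index 4 -> [-9, 5, 17, 18, 25, 30, 26]
Pass 6: scan indices 6..6 for the minimum = 1 comparison(s); min is 26, place at index 5 -> [-9, 5, 17, 18, 25, 26, 30]
Selection sort always scans the whole unsorted suffix, so the count is (n-1) + (n-2) + ... + 1 = n(n-1)/2 = 7*6/2 = 21 regardless of the input order.
Total comparisons: 6 + 5 + 4 + 3 + 2 + 1 = 21


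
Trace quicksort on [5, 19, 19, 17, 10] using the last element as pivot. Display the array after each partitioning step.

Partition 1: pivot=10 at index 1 -> [5, 10, 19, 17, 19]
Partition 2: pivot=19 at index 4 -> [5, 10, 19, 17, 19]
Partition 3: pivot=17 at index 2 -> [5, 10, 17, 19, 19]


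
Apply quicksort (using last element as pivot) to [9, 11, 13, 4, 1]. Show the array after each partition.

Partition 1: pivot=1 at index 0 -> [1, 11, 13, 4, 9]
Partition 2: pivot=9 at index 2 -> [1, 4, 9, 11, 13]
Partition 3: pivot=13 at index 4 -> [1, 4, 9, 11, 13]


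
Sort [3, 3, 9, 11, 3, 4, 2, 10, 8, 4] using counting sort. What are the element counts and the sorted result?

Count array: [0, 0, 1, 3, 2, 0, 0, 0, 1, 1, 1, 1]
(count[i] = number of elements equal to i)
Cumulative count: [0, 0, 1, 4, 6, 6, 6, 6, 7, 8, 9, 10]
Sorted: [2, 3, 3, 3, 4, 4, 8, 9, 10, 11]


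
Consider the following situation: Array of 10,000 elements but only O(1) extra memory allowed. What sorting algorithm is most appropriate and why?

Best choice: Heapsort
Reason: Heapsort rearranges the array in place using O(1) auxiliary space and still guarantees O(n log n) time; quicksort partitions in place but needs Theta(log n) stack space for recursion (O(n) in the worst case), and mergesort requires O(n) auxiliary space


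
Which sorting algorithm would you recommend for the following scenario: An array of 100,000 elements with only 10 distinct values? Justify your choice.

Best choice: 3-way quicksort or Counting sort
Reason: 3-way (Dutch national flag) partitioning groups every copy of the pivot together, so with only d=10 distinct keys quicksort finishes in O(n log d) expected time, which is effectively linear; counting sort runs in O(n + k) where k is the size of the key range (not the number of distinct values), so it is linear when the 10 values are integers drawn from a small known range


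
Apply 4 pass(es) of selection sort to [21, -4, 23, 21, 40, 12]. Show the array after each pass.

Pass 1: Select minimum -4 at index 1, swap -> [-4, 21, 23, 21, 40, 12]
Pass 2: Select minimum 12 at index 5, swap -> [-4, 12, 23, 21, 40, 21]
Pass 3: Select minimum 21 at index 3, swap -> [-4, 12, 21, 23, 40, 21]
Pass 4: Select minimum 21 at index 5, swap -> [-4, 12, 21, 21, 40, 23]


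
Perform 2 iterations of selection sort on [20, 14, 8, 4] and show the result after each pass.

Pass 1: Select minimum 4 at index 3, swap -> [4, 14, 8, 20]
Pass 2: Select minimum 8 at index 2, swap -> [4, 8, 14, 20]


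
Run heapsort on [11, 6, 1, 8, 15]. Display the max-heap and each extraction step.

Build heap: [15, 11, 1, 8, 6]
Extract 15: [11, 8, 1, 6, 15]
Extract 11: [8, 6, 1, 11, 15]
Extract 8: [6, 1, 8, 11, 15]
Extract 6: [1, 6, 8, 11, 15]


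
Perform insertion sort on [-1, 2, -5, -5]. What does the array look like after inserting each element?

First element -1 is already 'sorted'
Insert 2: shifted 0 elements -> [-1, 2, -5, -5]
Insert -5: shifted 2 elements -> [-5, -1, 2, -5]
Insert -5: shifted 2 elements -> [-5, -5, -1, 2]


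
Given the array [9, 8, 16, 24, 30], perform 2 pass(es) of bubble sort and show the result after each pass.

After pass 1: [8, 9, 16, 24, 30] (1 swaps)
After pass 2: [8, 9, 16, 24, 30] (0 swaps)
Total swaps: 1


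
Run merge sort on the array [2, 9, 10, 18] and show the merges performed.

Divide and conquer:
  Merge [2] + [9] -> [2, 9]
  Merge [10] + [18] -> [10, 18]
  Merge [2, 9] + [10, 18] -> [2, 9, 10, 18]


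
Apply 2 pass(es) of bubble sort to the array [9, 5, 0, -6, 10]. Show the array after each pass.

After pass 1: [5, 0, -6, 9, 10] (3 swaps)
After pass 2: [0, -6, 5, 9, 10] (2 swaps)
Total swaps: 5


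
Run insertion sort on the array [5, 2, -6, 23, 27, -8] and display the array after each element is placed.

First element 5 is already 'sorted'
Insert 2: shifted 1 elements -> [2, 5, -6, 23, 27, -8]
Insert -6: shifted 2 elements -> [-6, 2, 5, 23, 27, -8]
Insert 23: shifted 0 elements -> [-6, 2, 5, 23, 27, -8]
Insert 27: shifted 0 elements -> [-6, 2, 5, 23, 27, -8]
Insert -8: shifted 5 elements -> [-8, -6, 2, 5, 23, 27]


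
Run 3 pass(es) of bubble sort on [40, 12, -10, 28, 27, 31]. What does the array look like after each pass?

After pass 1: [12, -10, 28, 27, 31, 40] (5 swaps)
After pass 2: [-10, 12, 27, 28, 31, 40] (2 swaps)
After pass 3: [-10, 12, 27, 28, 31, 40] (0 swaps)
Total swaps: 7


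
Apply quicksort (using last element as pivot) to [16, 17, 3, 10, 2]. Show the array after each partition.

Partition 1: pivot=2 at index 0 -> [2, 17, 3, 10, 16]
Partition 2: pivot=16 at index 3 -> [2, 3, 10, 16, 17]
Partition 3: pivot=10 at index 2 -> [2, 3, 10, 16, 17]


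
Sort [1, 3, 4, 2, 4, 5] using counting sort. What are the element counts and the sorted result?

Count array: [0, 1, 1, 1, 2, 1]
(count[i] = number of elements equal to i)
Cumulative count: [0, 1, 2, 3, 5, 6]
Sorted: [1, 2, 3, 4, 4, 5]


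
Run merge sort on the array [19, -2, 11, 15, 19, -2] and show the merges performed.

Divide and conquer:
  Merge [-2] + [11] -> [-2, 11]
  Merge [19] + [-2, 11] -> [-2, 11, 19]
  Merge [19] + [-2] -> [-2, 19]
  Merge [15] + [-2, 19] -> [-2, 15, 19]
  Merge [-2, 11, 19] + [-2, 15, 19] -> [-2, -2, 11, 15, 19, 19]


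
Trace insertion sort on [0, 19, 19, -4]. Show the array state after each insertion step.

First element 0 is already 'sorted'
Insert 19: shifted 0 elements -> [0, 19, 19, -4]
Insert 19: shifted 0 elements -> [0, 19, 19, -4]
Insert -4: shifted 3 elements -> [-4, 0, 19, 19]


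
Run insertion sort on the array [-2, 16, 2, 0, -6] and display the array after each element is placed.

First element -2 is already 'sorted'
Insert 16: shifted 0 elements -> [-2, 16, 2, 0, -6]
Insert 2: shifted 1 elements -> [-2, 2, 16, 0, -6]
Insert 0: shifted 2 elements -> [-2, 0, 2, 16, -6]
Insert -6: shifted 4 elements -> [-6, -2, 0, 2, 16]


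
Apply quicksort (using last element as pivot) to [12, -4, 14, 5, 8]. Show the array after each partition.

Partition 1: pivot=8 at index 2 -> [-4, 5, 8, 12, 14]
Partition 2: pivot=5 at index 1 -> [-4, 5, 8, 12, 14]
Partition 3: pivot=14 at index 4 -> [-4, 5, 8, 12, 14]


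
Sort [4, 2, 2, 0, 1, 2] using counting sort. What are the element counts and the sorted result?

Count array: [1, 1, 3, 0, 1]
(count[i] = number of elements equal to i)
Cumulative count: [1, 2, 5, 5, 6]
Sorted: [0, 1, 2, 2, 2, 4]


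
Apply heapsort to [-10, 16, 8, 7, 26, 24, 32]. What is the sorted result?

Build heap: [32, 26, 24, 7, 16, -10, 8]
Extract 32: [26, 16, 24, 7, 8, -10, 32]
Extract 26: [24, 16, -10, 7, 8, 26, 32]
Extract 24: [16, 8, -10, 7, 24, 26, 32]
Extract 16: [8, 7, -10, 16, 24, 26, 32]
Extract 8: [7, -10, 8, 16, 24, 26, 32]
Extract 7: [-10, 7, 8, 16, 24, 26, 32]


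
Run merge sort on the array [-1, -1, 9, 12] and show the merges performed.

Divide and conquer:
  Merge [-1] + [-1] -> [-1, -1]
  Merge [9] + [12] -> [9, 12]
  Merge [-1, -1] + [9, 12] -> [-1, -1, 9, 12]


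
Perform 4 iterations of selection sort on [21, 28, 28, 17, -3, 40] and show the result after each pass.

Pass 1: Select minimum -3 at index 4, swap -> [-3, 28, 28, 17, 21, 40]
Pass 2: Select minimum 17 at index 3, swap -> [-3, 17, 28, 28, 21, 40]
Pass 3: Select minimum 21 at index 4, swap -> [-3, 17, 21, 28, 28, 40]
Pass 4: Select minimum 28 at index 3, swap -> [-3, 17, 21, 28, 28, 40]


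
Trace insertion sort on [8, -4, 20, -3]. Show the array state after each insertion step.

First element 8 is already 'sorted'
Insert -4: shifted 1 elements -> [-4, 8, 20, -3]
Insert 20: shifted 0 elements -> [-4, 8, 20, -3]
Insert -3: shifted 2 elements -> [-4, -3, 8, 20]


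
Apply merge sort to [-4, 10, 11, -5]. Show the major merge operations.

Divide and conquer:
  Merge [-4] + [10] -> [-4, 10]
  Merge [11] + [-5] -> [-5, 11]
  Merge [-4, 10] + [-5, 11] -> [-5, -4, 10, 11]


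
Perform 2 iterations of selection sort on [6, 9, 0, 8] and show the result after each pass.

Pass 1: Select minimum 0 at index 2, swap -> [0, 9, 6, 8]
Pass 2: Select minimum 6 at index 2, swap -> [0, 6, 9, 8]


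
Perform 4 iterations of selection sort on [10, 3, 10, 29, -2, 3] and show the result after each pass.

Pass 1: Select minimum -2 at index 4, swap -> [-2, 3, 10, 29, 10, 3]
Pass 2: Select minimum 3 at index 1, swap -> [-2, 3, 10, 29, 10, 3]
Pass 3: Select minimum 3 at index 5, swap -> [-2, 3, 3, 29, 10, 10]
Pass 4: Select minimum 10 at index 4, swap -> [-2, 3, 3, 10, 29, 10]


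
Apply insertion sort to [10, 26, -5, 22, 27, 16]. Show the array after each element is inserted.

First element 10 is already 'sorted'
Insert 26: shifted 0 elements -> [10, 26, -5, 22, 27, 16]
Insert -5: shifted 2 elements -> [-5, 10, 26, 22, 27, 16]
Insert 22: shifted 1 elements -> [-5, 10, 22, 26, 27, 16]
Insert 27: shifted 0 elements -> [-5, 10, 22, 26, 27, 16]
Insert 16: shifted 3 elements -> [-5, 10, 16, 22, 26, 27]


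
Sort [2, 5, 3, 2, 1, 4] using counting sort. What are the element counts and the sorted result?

Count array: [0, 1, 2, 1, 1, 1]
(count[i] = number of elements equal to i)
Cumulative count: [0, 1, 3, 4, 5, 6]
Sorted: [1, 2, 2, 3, 4, 5]


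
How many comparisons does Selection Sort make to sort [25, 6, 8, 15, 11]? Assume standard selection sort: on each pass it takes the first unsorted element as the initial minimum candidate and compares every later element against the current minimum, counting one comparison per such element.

Pass 1: scan indices 1..4 for the minimum = 4 comparison(s); min is 6, place at index 0 -> [6, 25, 8, 15, 11]
Pass 2: scan indices 2..4 for the minimum = 3 comparison(s); min is 8, place at index 1 -> [6, 8, 25, 15, 11]
Pass 3: scan indices 3..4 for the minimum = 2 comparison(s); min is 11, place at index 2 -> [6, 8, 11, 15, 25]
Pass 4: scan indices 4..4 for the minimum = 1 comparison(s); min is 15, place at index 3 -> [6, 8, 11, 15, 25]
Selection sort always scans the whole unsorted suffix, so the count is (n-1) + (n-2) + ... + 1 = n(n-1)/2 = 5*4/2 = 10 regardless of the input order.
Total comparisons: 4 + 3 + 2 + 1 = 10


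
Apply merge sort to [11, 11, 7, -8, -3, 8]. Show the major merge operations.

Divide and conquer:
  Merge [11] + [7] -> [7, 11]
  Merge [11] + [7, 11] -> [7, 11, 11]
  Merge [-3] + [8] -> [-3, 8]
  Merge [-8] + [-3, 8] -> [-8, -3, 8]
  Merge [7, 11, 11] + [-8, -3, 8] -> [-8, -3, 7, 8, 11, 11]


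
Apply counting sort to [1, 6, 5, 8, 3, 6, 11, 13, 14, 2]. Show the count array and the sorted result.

Count array: [0, 1, 1, 1, 0, 1, 2, 0, 1, 0, 0, 1, 0, 1, 1]
(count[i] = number of elements equal to i)
Cumulative count: [0, 1, 2, 3, 3, 4, 6, 6, 7, 7, 7, 8, 8, 9, 10]
Sorted: [1, 2, 3, 5, 6, 6, 8, 11, 13, 14]


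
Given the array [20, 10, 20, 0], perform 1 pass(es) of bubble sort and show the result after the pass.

After pass 1: [10, 20, 0, 20] (2 swaps)
Total swaps: 2


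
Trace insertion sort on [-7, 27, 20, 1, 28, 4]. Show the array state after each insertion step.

First element -7 is already 'sorted'
Insert 27: shifted 0 elements -> [-7, 27, 20, 1, 28, 4]
Insert 20: shifted 1 elements -> [-7, 20, 27, 1, 28, 4]
Insert 1: shifted 2 elements -> [-7, 1, 20, 27, 28, 4]
Insert 28: shifted 0 elements -> [-7, 1, 20, 27, 28, 4]
Insert 4: shifted 3 elements -> [-7, 1, 4, 20, 27, 28]


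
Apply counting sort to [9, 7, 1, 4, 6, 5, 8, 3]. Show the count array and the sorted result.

Count array: [0, 1, 0, 1, 1, 1, 1, 1, 1, 1]
(count[i] = number of elements equal to i)
Cumulative count: [0, 1, 1, 2, 3, 4, 5, 6, 7, 8]
Sorted: [1, 3, 4, 5, 6, 7, 8, 9]


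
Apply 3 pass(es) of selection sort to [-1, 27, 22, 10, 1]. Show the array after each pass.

Pass 1: Select minimum -1 at index 0, swap -> [-1, 27, 22, 10, 1]
Pass 2: Select minimum 1 at index 4, swap -> [-1, 1, 22, 10, 27]
Pass 3: Select minimum 10 at index 3, swap -> [-1, 1, 10, 22, 27]


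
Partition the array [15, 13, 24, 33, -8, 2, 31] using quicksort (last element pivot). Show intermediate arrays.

Partition 1: pivot=31 at index 5 -> [15, 13, 24, -8, 2, 31, 33]
Partition 2: pivot=2 at index 1 -> [-8, 2, 24, 15, 13, 31, 33]
Partition 3: pivot=13 at index 2 -> [-8, 2, 13, 15, 24, 31, 33]
Partition 4: pivot=24 at index 4 -> [-8, 2, 13, 15, 24, 31, 33]


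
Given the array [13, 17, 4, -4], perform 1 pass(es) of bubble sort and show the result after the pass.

After pass 1: [13, 4, -4, 17] (2 swaps)
Total swaps: 2


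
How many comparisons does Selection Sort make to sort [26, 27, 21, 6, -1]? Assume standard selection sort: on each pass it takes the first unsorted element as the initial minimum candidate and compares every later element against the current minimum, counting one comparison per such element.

Pass 1: scan indices 1..4 for the minimum = 4 comparison(s); min is -1, place at index 0 -> [-1, 27, 21, 6, 26]
Pass 2: scan indices 2..4 for the minimum = 3 comparison(s); min is 6, place at index 1 -> [-1, 6, 21, 27, 26]
Pass 3: scan indices 3..4 for the minimum = 2 comparison(s); min is 21, place at index 2 -> [-1, 6, 21, 27, 26]
Pass 4: scan indices 4..4 for the minimum = 1 comparison(s); min is 26, place at index 3 -> [-1, 6, 21, 26, 27]
Selection sort always scans the whole unsorted suffix, so the count is (n-1) + (n-2) + ... + 1 = n(n-1)/2 = 5*4/2 = 10 regardless of the input order.
Total comparisons: 4 + 3 + 2 + 1 = 10


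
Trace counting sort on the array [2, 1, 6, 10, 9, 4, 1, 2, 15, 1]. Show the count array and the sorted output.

Count array: [0, 3, 2, 0, 1, 0, 1, 0, 0, 1, 1, 0, 0, 0, 0, 1]
(count[i] = number of elements equal to i)
Cumulative count: [0, 3, 5, 5, 6, 6, 7, 7, 7, 8, 9, 9, 9, 9, 9, 10]
Sorted: [1, 1, 1, 2, 2, 4, 6, 9, 10, 15]


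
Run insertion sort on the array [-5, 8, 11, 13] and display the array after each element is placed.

First element -5 is already 'sorted'
Insert 8: shifted 0 elements -> [-5, 8, 11, 13]
Insert 11: shifted 0 elements -> [-5, 8, 11, 13]
Insert 13: shifted 0 elements -> [-5, 8, 11, 13]


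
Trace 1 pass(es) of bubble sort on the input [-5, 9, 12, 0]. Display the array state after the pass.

After pass 1: [-5, 9, 0, 12] (1 swaps)
Total swaps: 1


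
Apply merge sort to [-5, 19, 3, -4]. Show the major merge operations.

Divide and conquer:
  Merge [-5] + [19] -> [-5, 19]
  Merge [3] + [-4] -> [-4, 3]
  Merge [-5, 19] + [-4, 3] -> [-5, -4, 3, 19]


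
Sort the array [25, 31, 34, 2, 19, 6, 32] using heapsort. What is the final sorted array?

Build heap: [34, 31, 32, 2, 19, 6, 25]
Extract 34: [32, 31, 25, 2, 19, 6, 34]
Extract 32: [31, 19, 25, 2, 6, 32, 34]
Extract 31: [25, 19, 6, 2, 31, 32, 34]
Extract 25: [19, 2, 6, 25, 31, 32, 34]
Extract 19: [6, 2, 19, 25, 31, 32, 34]
Extract 6: [2, 6, 19, 25, 31, 32, 34]


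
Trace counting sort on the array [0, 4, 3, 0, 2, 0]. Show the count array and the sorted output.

Count array: [3, 0, 1, 1, 1]
(count[i] = number of elements equal to i)
Cumulative count: [3, 3, 4, 5, 6]
Sorted: [0, 0, 0, 2, 3, 4]


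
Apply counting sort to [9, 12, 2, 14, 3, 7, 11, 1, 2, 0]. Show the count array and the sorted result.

Count array: [1, 1, 2, 1, 0, 0, 0, 1, 0, 1, 0, 1, 1, 0, 1]
(count[i] = number of elements equal to i)
Cumulative count: [1, 2, 4, 5, 5, 5, 5, 6, 6, 7, 7, 8, 9, 9, 10]
Sorted: [0, 1, 2, 2, 3, 7, 9, 11, 12, 14]


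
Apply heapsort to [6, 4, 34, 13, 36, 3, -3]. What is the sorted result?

Build heap: [36, 13, 34, 6, 4, 3, -3]
Extract 36: [34, 13, 3, 6, 4, -3, 36]
Extract 34: [13, 6, 3, -3, 4, 34, 36]
Extract 13: [6, 4, 3, -3, 13, 34, 36]
Extract 6: [4, -3, 3, 6, 13, 34, 36]
Extract 4: [3, -3, 4, 6, 13, 34, 36]
Extract 3: [-3, 3, 4, 6, 13, 34, 36]


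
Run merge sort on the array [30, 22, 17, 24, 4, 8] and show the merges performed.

Divide and conquer:
  Merge [22] + [17] -> [17, 22]
  Merge [30] + [17, 22] -> [17, 22, 30]
  Merge [4] + [8] -> [4, 8]
  Merge [24] + [4, 8] -> [4, 8, 24]
  Merge [17, 22, 30] + [4, 8, 24] -> [4, 8, 17, 22, 24, 30]


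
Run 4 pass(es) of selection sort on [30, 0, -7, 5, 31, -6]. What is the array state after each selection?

Pass 1: Select minimum -7 at index 2, swap -> [-7, 0, 30, 5, 31, -6]
Pass 2: Select minimum -6 at index 5, swap -> [-7, -6, 30, 5, 31, 0]
Pass 3: Select minimum 0 at index 5, swap -> [-7, -6, 0, 5, 31, 30]
Pass 4: Select minimum 5 at index 3, swap -> [-7, -6, 0, 5, 31, 30]


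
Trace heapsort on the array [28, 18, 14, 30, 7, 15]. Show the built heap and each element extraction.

Build heap: [30, 28, 15, 18, 7, 14]
Extract 30: [28, 18, 15, 14, 7, 30]
Extract 28: [18, 14, 15, 7, 28, 30]
Extract 18: [15, 14, 7, 18, 28, 30]
Extract 15: [14, 7, 15, 18, 28, 30]
Extract 14: [7, 14, 15, 18, 28, 30]


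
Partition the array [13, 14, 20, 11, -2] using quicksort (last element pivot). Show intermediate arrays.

Partition 1: pivot=-2 at index 0 -> [-2, 14, 20, 11, 13]
Partition 2: pivot=13 at index 2 -> [-2, 11, 13, 14, 20]
Partition 3: pivot=20 at index 4 -> [-2, 11, 13, 14, 20]


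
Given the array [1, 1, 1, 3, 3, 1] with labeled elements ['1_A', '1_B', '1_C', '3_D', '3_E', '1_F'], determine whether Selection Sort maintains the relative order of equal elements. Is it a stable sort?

Trace Selection Sort on the labeled array (the key is the number; the letter only tracks identity):
  Pass 1: minimum 1_A is already at index 0; no swap -> [1_A, 1_B, 1_C, 3_D, 3_E, 1_F]
  Pass 2: minimum 1_B is already at index 1; no swap -> [1_A, 1_B, 1_C, 3_D, 3_E, 1_F]
  Pass 3: minimum 1_C is already at index 2; no swap -> [1_A, 1_B, 1_C, 3_D, 3_E, 1_F]
  Pass 4: minimum of unsorted part is 1_F at index 5; swap it with 3_D at index 3 -> [1_A, 1_B, 1_C, 1_F, 3_E, 3_D]
  Pass 5: minimum 3_E is already at index 4; no swap -> [1_A, 1_B, 1_C, 1_F, 3_E, 3_D]
Final order: [1_A, 1_B, 1_C, 1_F, 3_E, 3_D]
Equal keys:
  value 1: originally 1_A, 1_B, 1_C, 1_F; after sorting 1_A, 1_B, 1_C, 1_F -> order preserved
  value 3: originally 3_D, 3_E; after sorting 3_E, 3_D -> order changed
Equal keys were reordered, so Selection Sort is not stable: the long-range swap that moves the minimum into place can carry an element past an equal key. (One such input is enough; an unstable sort may happen to preserve order on other inputs, but it gives no guarantee.)
Answer: Not stable


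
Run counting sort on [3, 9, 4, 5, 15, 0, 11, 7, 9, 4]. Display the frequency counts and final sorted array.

Count array: [1, 0, 0, 1, 2, 1, 0, 1, 0, 2, 0, 1, 0, 0, 0, 1]
(count[i] = number of elements equal to i)
Cumulative count: [1, 1, 1, 2, 4, 5, 5, 6, 6, 8, 8, 9, 9, 9, 9, 10]
Sorted: [0, 3, 4, 4, 5, 7, 9, 9, 11, 15]


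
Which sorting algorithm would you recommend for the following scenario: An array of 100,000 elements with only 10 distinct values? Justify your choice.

Best choice: 3-way quicksort or Counting sort
Reason: 3-way (Dutch national flag) partitioning groups every copy of the pivot together, so with only d=10 distinct keys quicksort finishes in O(n log d) expected time, which is effectively linear; counting sort runs in O(n + k) where k is the size of the key range (not the number of distinct values), so it is linear when the 10 values are integers drawn from a small known range


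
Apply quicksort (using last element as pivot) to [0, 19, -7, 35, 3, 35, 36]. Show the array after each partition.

Partition 1: pivot=36 at index 6 -> [0, 19, -7, 35, 3, 35, 36]
Partition 2: pivot=35 at index 5 -> [0, 19, -7, 35, 3, 35, 36]
Partition 3: pivot=3 at index 2 -> [0, -7, 3, 35, 19, 35, 36]
Partition 4: pivot=-7 at index 0 -> [-7, 0, 3, 35, 19, 35, 36]
Partition 5: pivot=19 at index 3 -> [-7, 0, 3, 19, 35, 35, 36]


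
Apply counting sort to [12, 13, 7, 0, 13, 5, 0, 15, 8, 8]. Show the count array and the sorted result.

Count array: [2, 0, 0, 0, 0, 1, 0, 1, 2, 0, 0, 0, 1, 2, 0, 1]
(count[i] = number of elements equal to i)
Cumulative count: [2, 2, 2, 2, 2, 3, 3, 4, 6, 6, 6, 6, 7, 9, 9, 10]
Sorted: [0, 0, 5, 7, 8, 8, 12, 13, 13, 15]


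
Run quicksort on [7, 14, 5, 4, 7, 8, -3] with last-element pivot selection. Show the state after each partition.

Partition 1: pivot=-3 at index 0 -> [-3, 14, 5, 4, 7, 8, 7]
Partition 2: pivot=7 at index 4 -> [-3, 5, 4, 7, 7, 8, 14]
Partition 3: pivot=7 at index 3 -> [-3, 5, 4, 7, 7, 8, 14]
Partition 4: pivot=4 at index 1 -> [-3, 4, 5, 7, 7, 8, 14]
Partition 5: pivot=14 at index 6 -> [-3, 4, 5, 7, 7, 8, 14]


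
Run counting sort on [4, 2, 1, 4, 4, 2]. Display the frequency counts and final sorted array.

Count array: [0, 1, 2, 0, 3]
(count[i] = number of elements equal to i)
Cumulative count: [0, 1, 3, 3, 6]
Sorted: [1, 2, 2, 4, 4, 4]


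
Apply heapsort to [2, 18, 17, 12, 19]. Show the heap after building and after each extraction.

Build heap: [19, 18, 17, 12, 2]
Extract 19: [18, 12, 17, 2, 19]
Extract 18: [17, 12, 2, 18, 19]
Extract 17: [12, 2, 17, 18, 19]
Extract 12: [2, 12, 17, 18, 19]


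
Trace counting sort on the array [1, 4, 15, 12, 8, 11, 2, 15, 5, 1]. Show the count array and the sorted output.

Count array: [0, 2, 1, 0, 1, 1, 0, 0, 1, 0, 0, 1, 1, 0, 0, 2]
(count[i] = number of elements equal to i)
Cumulative count: [0, 2, 3, 3, 4, 5, 5, 5, 6, 6, 6, 7, 8, 8, 8, 10]
Sorted: [1, 1, 2, 4, 5, 8, 11, 12, 15, 15]


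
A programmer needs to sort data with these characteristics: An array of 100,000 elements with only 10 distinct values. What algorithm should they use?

Best choice: 3-way quicksort or Counting sort
Reason: 3-way (Dutch national flag) partitioning groups every copy of the pivot together, so with only d=10 distinct keys quicksort finishes in O(n log d) expected time, which is effectively linear; counting sort runs in O(n + k) where k is the size of the key range (not the number of distinct values), so it is linear when the 10 values are integers drawn from a small known range


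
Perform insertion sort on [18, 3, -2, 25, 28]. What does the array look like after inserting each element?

First element 18 is already 'sorted'
Insert 3: shifted 1 elements -> [3, 18, -2, 25, 28]
Insert -2: shifted 2 elements -> [-2, 3, 18, 25, 28]
Insert 25: shifted 0 elements -> [-2, 3, 18, 25, 28]
Insert 28: shifted 0 elements -> [-2, 3, 18, 25, 28]


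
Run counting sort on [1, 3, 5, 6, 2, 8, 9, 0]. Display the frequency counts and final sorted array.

Count array: [1, 1, 1, 1, 0, 1, 1, 0, 1, 1]
(count[i] = number of elements equal to i)
Cumulative count: [1, 2, 3, 4, 4, 5, 6, 6, 7, 8]
Sorted: [0, 1, 2, 3, 5, 6, 8, 9]


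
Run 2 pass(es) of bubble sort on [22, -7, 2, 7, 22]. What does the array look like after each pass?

After pass 1: [-7, 2, 7, 22, 22] (3 swaps)
After pass 2: [-7, 2, 7, 22, 22] (0 swaps)
Total swaps: 3


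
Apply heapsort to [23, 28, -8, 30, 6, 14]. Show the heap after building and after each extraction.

Build heap: [30, 28, 14, 23, 6, -8]
Extract 30: [28, 23, 14, -8, 6, 30]
Extract 28: [23, 6, 14, -8, 28, 30]
Extract 23: [14, 6, -8, 23, 28, 30]
Extract 14: [6, -8, 14, 23, 28, 30]
Extract 6: [-8, 6, 14, 23, 28, 30]


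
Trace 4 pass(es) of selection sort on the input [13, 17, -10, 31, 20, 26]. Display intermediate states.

Pass 1: Select minimum -10 at index 2, swap -> [-10, 17, 13, 31, 20, 26]
Pass 2: Select minimum 13 at index 2, swap -> [-10, 13, 17, 31, 20, 26]
Pass 3: Select minimum 17 at index 2, swap -> [-10, 13, 17, 31, 20, 26]
Pass 4: Select minimum 20 at index 4, swap -> [-10, 13, 17, 20, 31, 26]


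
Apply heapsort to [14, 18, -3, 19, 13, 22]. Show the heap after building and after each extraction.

Build heap: [22, 19, 14, 18, 13, -3]
Extract 22: [19, 18, 14, -3, 13, 22]
Extract 19: [18, 13, 14, -3, 19, 22]
Extract 18: [14, 13, -3, 18, 19, 22]
Extract 14: [13, -3, 14, 18, 19, 22]
Extract 13: [-3, 13, 14, 18, 19, 22]


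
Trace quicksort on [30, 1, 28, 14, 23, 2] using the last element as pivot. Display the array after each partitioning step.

Partition 1: pivot=2 at index 1 -> [1, 2, 28, 14, 23, 30]
Partition 2: pivot=30 at index 5 -> [1, 2, 28, 14, 23, 30]
Partition 3: pivot=23 at index 3 -> [1, 2, 14, 23, 28, 30]


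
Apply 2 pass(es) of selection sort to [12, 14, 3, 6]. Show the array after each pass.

Pass 1: Select minimum 3 at index 2, swap -> [3, 14, 12, 6]
Pass 2: Select minimum 6 at index 3, swap -> [3, 6, 12, 14]


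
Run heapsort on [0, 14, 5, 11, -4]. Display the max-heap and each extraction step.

Build heap: [14, 11, 5, 0, -4]
Extract 14: [11, 0, 5, -4, 14]
Extract 11: [5, 0, -4, 11, 14]
Extract 5: [0, -4, 5, 11, 14]
Extract 0: [-4, 0, 5, 11, 14]


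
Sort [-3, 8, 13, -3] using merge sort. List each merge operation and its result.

Divide and conquer:
  Merge [-3] + [8] -> [-3, 8]
  Merge [13] + [-3] -> [-3, 13]
  Merge [-3, 8] + [-3, 13] -> [-3, -3, 8, 13]


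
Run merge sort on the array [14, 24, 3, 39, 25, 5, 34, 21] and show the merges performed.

Divide and conquer:
  Merge [14] + [24] -> [14, 24]
  Merge [3] + [39] -> [3, 39]
  Merge [14, 24] + [3, 39] -> [3, 14, 24, 39]
  Merge [25] + [5] -> [5, 25]
  Merge [34] + [21] -> [21, 34]
  Merge [5, 25] + [21, 34] -> [5, 21, 25, 34]
  Merge [3, 14, 24, 39] + [5, 21, 25, 34] -> [3, 5, 14, 21, 24, 25, 34, 39]


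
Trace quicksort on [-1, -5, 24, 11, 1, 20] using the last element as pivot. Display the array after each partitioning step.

Partition 1: pivot=20 at index 4 -> [-1, -5, 11, 1, 20, 24]
Partition 2: pivot=1 at index 2 -> [-1, -5, 1, 11, 20, 24]
Partition 3: pivot=-5 at index 0 -> [-5, -1, 1, 11, 20, 24]


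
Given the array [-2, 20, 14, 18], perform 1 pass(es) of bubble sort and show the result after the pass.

After pass 1: [-2, 14, 18, 20] (2 swaps)
Total swaps: 2


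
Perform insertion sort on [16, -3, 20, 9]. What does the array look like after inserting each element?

First element 16 is already 'sorted'
Insert -3: shifted 1 elements -> [-3, 16, 20, 9]
Insert 20: shifted 0 elements -> [-3, 16, 20, 9]
Insert 9: shifted 2 elements -> [-3, 9, 16, 20]


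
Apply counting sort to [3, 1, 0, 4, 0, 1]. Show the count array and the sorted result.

Count array: [2, 2, 0, 1, 1]
(count[i] = number of elements equal to i)
Cumulative count: [2, 4, 4, 5, 6]
Sorted: [0, 0, 1, 1, 3, 4]


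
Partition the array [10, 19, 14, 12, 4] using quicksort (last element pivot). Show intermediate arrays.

Partition 1: pivot=4 at index 0 -> [4, 19, 14, 12, 10]
Partition 2: pivot=10 at index 1 -> [4, 10, 14, 12, 19]
Partition 3: pivot=19 at index 4 -> [4, 10, 14, 12, 19]
Partition 4: pivot=12 at index 2 -> [4, 10, 12, 14, 19]


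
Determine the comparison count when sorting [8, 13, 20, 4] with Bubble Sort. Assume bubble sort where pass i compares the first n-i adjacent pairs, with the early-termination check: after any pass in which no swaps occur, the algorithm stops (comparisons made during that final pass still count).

Pass 1: compare adjacent pairs (0,1)..(2,3) = 3 comparison(s), 1 swap(s) -> [8, 13, 4, 20]
Pass 2: compare adjacent pairs (0,1)..(1,2) = 2 comparison(s), 1 swap(s) -> [8, 4, 13, 20]
Pass 3: compare adjacent pairs (0,1)..(0,1) = 1 comparison(s), 1 swap(s) -> [4, 8, 13, 20]
Every pass made at least one swap, so all n-1 passes run.
Total comparisons: 3 + 2 + 1 = 6


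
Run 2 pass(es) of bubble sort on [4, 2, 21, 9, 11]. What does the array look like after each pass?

After pass 1: [2, 4, 9, 11, 21] (3 swaps)
After pass 2: [2, 4, 9, 11, 21] (0 swaps)
Total swaps: 3


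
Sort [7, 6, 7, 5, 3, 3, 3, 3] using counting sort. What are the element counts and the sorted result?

Count array: [0, 0, 0, 4, 0, 1, 1, 2]
(count[i] = number of elements equal to i)
Cumulative count: [0, 0, 0, 4, 4, 5, 6, 8]
Sorted: [3, 3, 3, 3, 5, 6, 7, 7]


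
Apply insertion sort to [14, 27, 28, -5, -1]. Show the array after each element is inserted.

First element 14 is already 'sorted'
Insert 27: shifted 0 elements -> [14, 27, 28, -5, -1]
Insert 28: shifted 0 elements -> [14, 27, 28, -5, -1]
Insert -5: shifted 3 elements -> [-5, 14, 27, 28, -1]
Insert -1: shifted 3 elements -> [-5, -1, 14, 27, 28]


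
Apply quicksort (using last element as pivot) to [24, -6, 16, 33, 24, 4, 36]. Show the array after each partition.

Partition 1: pivot=36 at index 6 -> [24, -6, 16, 33, 24, 4, 36]
Partition 2: pivot=4 at index 1 -> [-6, 4, 16, 33, 24, 24, 36]
Partition 3: pivot=24 at index 4 -> [-6, 4, 16, 24, 24, 33, 36]
Partition 4: pivot=24 at index 3 -> [-6, 4, 16, 24, 24, 33, 36]


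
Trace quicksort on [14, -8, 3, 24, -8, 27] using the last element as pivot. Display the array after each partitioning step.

Partition 1: pivot=27 at index 5 -> [14, -8, 3, 24, -8, 27]
Partition 2: pivot=-8 at index 1 -> [-8, -8, 3, 24, 14, 27]
Partition 3: pivot=14 at index 3 -> [-8, -8, 3, 14, 24, 27]


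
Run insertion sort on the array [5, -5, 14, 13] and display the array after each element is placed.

First element 5 is already 'sorted'
Insert -5: shifted 1 elements -> [-5, 5, 14, 13]
Insert 14: shifted 0 elements -> [-5, 5, 14, 13]
Insert 13: shifted 1 elements -> [-5, 5, 13, 14]
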